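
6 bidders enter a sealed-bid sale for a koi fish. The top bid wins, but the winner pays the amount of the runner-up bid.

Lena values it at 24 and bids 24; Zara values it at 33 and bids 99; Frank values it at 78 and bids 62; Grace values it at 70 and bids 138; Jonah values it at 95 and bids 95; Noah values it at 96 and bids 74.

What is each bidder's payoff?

Payoffs: Lena 0, Zara 0, Frank 0, Grace -29, Jonah 0, Noah 0.

Bids in descending order: Grace 138 > Zara 99 > Jonah 95 > Noah 74 > Frank 62 > Lena 24.
Grace has the top bid and wins; the price is the second-highest bid, 99.
Grace's payoff = 70 − 99 = -29. All other bidders lose, so their payoff is 0.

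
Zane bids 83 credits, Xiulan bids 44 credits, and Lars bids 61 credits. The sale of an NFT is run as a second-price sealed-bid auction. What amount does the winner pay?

61 credits

Bids in descending order: Zane 83 credits, then Lars 61 credits, then Xiulan 44 credits.
Zane has the highest bid, so Zane wins.
The second-highest bid is 61 credits, so that is what Zane pays.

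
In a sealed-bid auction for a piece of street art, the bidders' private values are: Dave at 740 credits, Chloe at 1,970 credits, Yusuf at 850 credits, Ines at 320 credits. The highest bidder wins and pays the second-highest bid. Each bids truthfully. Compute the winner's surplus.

Sorted high to low: Chloe 1,970 credits, then Yusuf 850 credits, then Dave 740 credits, then Ines 320 credits.
Chloe wins with the top bid and pays the second-highest, 850 credits.
Surplus = 1,970 credits − 850 credits = 1,120 credits.

1,120 credits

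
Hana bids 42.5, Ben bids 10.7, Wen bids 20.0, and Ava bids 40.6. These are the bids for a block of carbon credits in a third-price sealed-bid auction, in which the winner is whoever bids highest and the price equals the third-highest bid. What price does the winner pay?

Sorted high to low: Hana 42.5, then Ava 40.6, then Wen 20.0, then Ben 10.7.
Hana is the highest bidder, so Hana wins.
Under the third-price rule, the price is the third-highest bid: 20.0.

Price paid: 20.0.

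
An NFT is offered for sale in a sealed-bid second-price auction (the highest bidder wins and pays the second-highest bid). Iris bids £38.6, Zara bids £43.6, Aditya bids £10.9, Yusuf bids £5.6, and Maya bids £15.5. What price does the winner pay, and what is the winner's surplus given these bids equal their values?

Ordered from highest: Zara £43.6; Iris £38.6; Maya £15.5; Aditya £10.9; Yusuf £5.6.
Zara is the highest bidder, so Zara wins.
Under the second-price rule, the price is the second-highest bid: £38.6.
Surplus = £43.6 − £38.6 = £5.0.

The winner pays £38.6 for a surplus of £5.0.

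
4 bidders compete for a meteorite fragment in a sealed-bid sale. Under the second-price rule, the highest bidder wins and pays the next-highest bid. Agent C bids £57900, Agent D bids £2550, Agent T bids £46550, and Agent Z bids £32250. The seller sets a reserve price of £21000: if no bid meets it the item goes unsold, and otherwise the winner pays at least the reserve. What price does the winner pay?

Sorted high to low: Agent C £57900; Agent T £46550; Agent Z £32250; Agent D £2550.
Agent C has the highest bid, so Agent C wins.
The second-highest bid is £46550, which exceeds the reserve, so that sets the price.

The winner pays £46550.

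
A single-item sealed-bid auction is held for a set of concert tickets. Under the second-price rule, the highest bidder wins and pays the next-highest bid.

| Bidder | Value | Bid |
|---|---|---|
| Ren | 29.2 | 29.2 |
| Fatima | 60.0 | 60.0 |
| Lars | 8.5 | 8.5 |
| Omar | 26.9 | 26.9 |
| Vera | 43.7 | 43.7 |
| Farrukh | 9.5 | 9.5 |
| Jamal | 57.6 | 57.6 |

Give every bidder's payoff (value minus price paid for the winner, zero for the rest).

Payoffs: Ren 0.0, Fatima 2.4, Lars 0.0, Omar 0.0, Vera 0.0, Farrukh 0.0, Jamal 0.0.

Bids in descending order: Fatima 60.0 > Jamal 57.6 > Vera 43.7 > Ren 29.2 > Omar 26.9 > Farrukh 9.5 > Lars 8.5.
Fatima has the top bid and wins; the price is the second-highest bid, 57.6.
Fatima's payoff = 60.0 − 57.6 = 2.4. All other bidders lose, so their payoff is 0.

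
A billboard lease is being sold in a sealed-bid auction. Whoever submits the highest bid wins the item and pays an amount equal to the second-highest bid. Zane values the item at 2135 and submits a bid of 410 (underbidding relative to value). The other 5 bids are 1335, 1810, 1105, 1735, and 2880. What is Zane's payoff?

Payoff = 0.

Highest competing bid: 2880.
Zane's bid 410 is not the highest, so Zane loses, pays nothing, and earns zero payoff.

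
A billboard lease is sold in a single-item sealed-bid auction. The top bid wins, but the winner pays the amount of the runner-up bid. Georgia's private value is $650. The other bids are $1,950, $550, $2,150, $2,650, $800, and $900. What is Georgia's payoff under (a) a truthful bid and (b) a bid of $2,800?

The highest competing bid is $2,650.
Bidding truthfully at $650: the top bid is $2,650 (a rival), so Georgia loses. Payoff = $0.
Bidding $2,800: Georgia has the top bid, wins, and pays the second-highest bid $2,650. Payoff = $650 − $2,650 = -$2,000.

Truthful: $0; alternative: -$2,000.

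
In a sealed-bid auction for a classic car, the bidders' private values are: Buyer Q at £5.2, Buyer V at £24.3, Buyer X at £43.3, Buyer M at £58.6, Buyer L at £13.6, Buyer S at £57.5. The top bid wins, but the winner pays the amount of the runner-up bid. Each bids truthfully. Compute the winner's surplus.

Surplus = £1.1.

Ranking the bids: Buyer M £58.6 > Buyer S £57.5 > Buyer X £43.3 > Buyer V £24.3 > Buyer L £13.6 > Buyer Q £5.2.
Buyer M wins with the top bid and pays the second-highest, £57.5.
Surplus = £58.6 − £57.5 = £1.1.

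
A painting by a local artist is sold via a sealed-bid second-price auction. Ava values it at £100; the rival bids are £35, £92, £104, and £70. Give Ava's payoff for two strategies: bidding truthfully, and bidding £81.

The highest competing bid is £104.
Bidding truthfully at £100: the top bid is £104 (a rival), so Ava loses. Payoff = £0.
Bidding £81: the top bid is £104 (a rival), so Ava loses. Payoff = £0.
The bid only affects whether you win, not the price — here both bids land on the same side of the top rival bid, so the deviation is payoff-neutral.

Truthful: £0; alternative: £0.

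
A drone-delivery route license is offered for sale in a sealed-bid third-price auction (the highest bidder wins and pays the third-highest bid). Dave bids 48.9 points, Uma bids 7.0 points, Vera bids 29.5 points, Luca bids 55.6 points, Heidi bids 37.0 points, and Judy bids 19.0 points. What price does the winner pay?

37.0 points

Ranking the bids: Luca 55.6 points > Dave 48.9 points > Heidi 37.0 points > Vera 29.5 points > Judy 19.0 points > Uma 7.0 points.
Luca is the highest bidder, so Luca wins.
Under the third-price rule, the price is the third-highest bid: 37.0 points.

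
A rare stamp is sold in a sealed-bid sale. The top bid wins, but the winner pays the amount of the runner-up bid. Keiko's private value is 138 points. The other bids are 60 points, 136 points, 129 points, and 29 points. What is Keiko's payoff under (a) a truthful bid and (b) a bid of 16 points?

Truthful: 2 points; alternative: 0 points.

The highest competing bid is 136 points.
Bidding truthfully at 138 points: Keiko has the top bid, wins, and pays the second-highest bid 136 points. Payoff = 138 points − 136 points = 2 points.
Bidding 16 points: the top bid is 136 points (a rival), so Keiko loses. Payoff = 0 points.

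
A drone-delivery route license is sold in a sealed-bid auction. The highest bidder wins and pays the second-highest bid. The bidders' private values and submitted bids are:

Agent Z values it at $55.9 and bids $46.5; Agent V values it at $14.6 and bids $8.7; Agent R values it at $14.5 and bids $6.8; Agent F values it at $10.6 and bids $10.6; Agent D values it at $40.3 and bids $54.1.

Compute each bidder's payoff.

Agent Z $0.0, Agent V $0.0, Agent R $0.0, Agent F $0.0, Agent D -$6.2.

Ordered from highest: Agent D $54.1 > Agent Z $46.5 > Agent F $10.6 > Agent V $8.7 > Agent R $6.8.
Agent D has the top bid and wins; the price is the second-highest bid, $46.5.
Agent D's payoff = $40.3 − $46.5 = -$6.2. All other bidders lose, so their payoff is 0.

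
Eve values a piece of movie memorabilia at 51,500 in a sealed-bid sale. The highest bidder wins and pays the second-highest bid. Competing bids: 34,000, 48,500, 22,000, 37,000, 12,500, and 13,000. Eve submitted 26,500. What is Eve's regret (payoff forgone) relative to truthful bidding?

Regret: 3,000.

The highest competing bid is 48,500.
Bidding truthfully at 51,500: Eve has the top bid, wins, and pays the second-highest bid 48,500. Payoff = 51,500 − 48,500 = 3,000.
Bidding 26,500: the top bid is 48,500 (a rival), so Eve loses. Payoff = 0.
Regret = truthful payoff − actual payoff = 3,000 − 0 = 3,000.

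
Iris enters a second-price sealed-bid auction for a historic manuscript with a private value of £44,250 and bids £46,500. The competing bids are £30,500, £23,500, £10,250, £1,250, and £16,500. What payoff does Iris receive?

Highest competing bid: £30,500.
Iris's bid £46,500 is the highest overall, so Iris wins and pays the second-highest bid, £30,500.
Payoff = value − price = £44,250 − £30,500 = £13,750.

Payoff = £13,750.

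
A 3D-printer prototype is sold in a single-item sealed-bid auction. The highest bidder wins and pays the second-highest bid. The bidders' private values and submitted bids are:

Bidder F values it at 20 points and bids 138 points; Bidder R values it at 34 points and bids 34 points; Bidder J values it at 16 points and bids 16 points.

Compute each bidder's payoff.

Bidder F -14 points, Bidder R 0 points, Bidder J 0 points.

Bids in descending order: Bidder F 138 points, then Bidder R 34 points, then Bidder J 16 points.
Bidder F has the top bid and wins; the price is the second-highest bid, 34 points.
Bidder F's payoff = 20 points − 34 points = -14 points. All other bidders lose, so their payoff is 0.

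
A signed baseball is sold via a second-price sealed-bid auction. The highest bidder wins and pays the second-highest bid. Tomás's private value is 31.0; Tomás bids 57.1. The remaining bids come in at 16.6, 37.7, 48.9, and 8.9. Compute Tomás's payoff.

Tomás's payoff: -17.9.

Highest competing bid: 48.9.
Tomás's bid 57.1 is the highest overall, so Tomás wins and pays the second-highest bid, 48.9.
Payoff = value − price = 31.0 − 48.9 = -17.9.
Overbidding won the item at a price above value — truthful bidding would have avoided this loss.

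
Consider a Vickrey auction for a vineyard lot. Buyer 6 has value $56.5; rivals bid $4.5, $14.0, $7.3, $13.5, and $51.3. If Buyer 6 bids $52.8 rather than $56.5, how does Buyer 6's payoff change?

The highest competing bid is $51.3.
Bidding truthfully at $56.5: Buyer 6 has the top bid, wins, and pays the second-highest bid $51.3. Payoff = $56.5 − $51.3 = $5.2.
Bidding $52.8: Buyer 6 has the top bid, wins, and pays the second-highest bid $51.3. Payoff = $56.5 − $51.3 = $5.2.
Change = $5.2 − $5.2 = $0.0.

Payoff change: $0.0.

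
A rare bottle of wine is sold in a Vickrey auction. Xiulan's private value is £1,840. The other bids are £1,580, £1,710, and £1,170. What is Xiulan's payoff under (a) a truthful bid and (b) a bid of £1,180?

The highest competing bid is £1,710.
Bidding truthfully at £1,840: Xiulan has the top bid, wins, and pays the second-highest bid £1,710. Payoff = £1,840 − £1,710 = £130.
Bidding £1,180: the top bid is £1,710 (a rival), so Xiulan loses. Payoff = £0.

(a) £130  (b) £0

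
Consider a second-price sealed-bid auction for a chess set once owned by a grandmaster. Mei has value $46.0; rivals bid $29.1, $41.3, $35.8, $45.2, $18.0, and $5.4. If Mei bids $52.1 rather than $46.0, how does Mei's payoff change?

The highest competing bid is $45.2.
Bidding truthfully at $46.0: Mei has the top bid, wins, and pays the second-highest bid $45.2. Payoff = $46.0 − $45.2 = $0.8.
Bidding $52.1: Mei has the top bid, wins, and pays the second-highest bid $45.2. Payoff = $46.0 − $45.2 = $0.8.
Change = $0.8 − $0.8 = $0.0.

Payoff change: $0.0.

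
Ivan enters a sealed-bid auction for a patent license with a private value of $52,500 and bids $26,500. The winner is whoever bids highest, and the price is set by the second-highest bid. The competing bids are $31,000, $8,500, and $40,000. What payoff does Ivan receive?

Highest competing bid: $40,000.
Ivan's bid $26,500 is not the highest, so Ivan loses, pays nothing, and earns zero payoff.

Ivan's payoff: $0.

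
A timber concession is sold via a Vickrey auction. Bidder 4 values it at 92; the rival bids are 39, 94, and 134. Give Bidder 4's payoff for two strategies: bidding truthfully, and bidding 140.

Truthful: 0; alternative: -42.

The highest competing bid is 134.
Bidding truthfully at 92: the top bid is 134 (a rival), so Bidder 4 loses. Payoff = 0.
Bidding 140: Bidder 4 has the top bid, wins, and pays the second-highest bid 134. Payoff = 92 − 134 = -42.
Deviating from a truthful bid can only lose payoff in a second-price auction — never gain.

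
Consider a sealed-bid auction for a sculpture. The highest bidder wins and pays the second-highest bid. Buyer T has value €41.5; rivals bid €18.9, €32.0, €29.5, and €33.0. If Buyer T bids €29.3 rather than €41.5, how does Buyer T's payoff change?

-€8.5

The highest competing bid is €33.0.
Bidding truthfully at €41.5: Buyer T has the top bid, wins, and pays the second-highest bid €33.0. Payoff = €41.5 − €33.0 = €8.5.
Bidding €29.3: the top bid is €33.0 (a rival), so Buyer T loses. Payoff = €0.0.
Change = €0.0 − €8.5 = -€8.5.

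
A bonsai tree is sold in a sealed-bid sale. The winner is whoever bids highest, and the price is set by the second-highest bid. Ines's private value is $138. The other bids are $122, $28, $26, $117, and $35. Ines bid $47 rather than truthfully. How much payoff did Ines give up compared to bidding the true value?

Regret: $16.

The highest competing bid is $122.
Bidding truthfully at $138: Ines has the top bid, wins, and pays the second-highest bid $122. Payoff = $138 − $122 = $16.
Bidding $47: the top bid is $122 (a rival), so Ines loses. Payoff = $0.
Regret = truthful payoff − actual payoff = $16 − $0 = $16.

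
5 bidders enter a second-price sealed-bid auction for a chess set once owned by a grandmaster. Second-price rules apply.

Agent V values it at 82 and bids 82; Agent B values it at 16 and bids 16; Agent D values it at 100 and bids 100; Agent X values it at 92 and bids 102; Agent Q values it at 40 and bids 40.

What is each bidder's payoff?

Ranking the bids: Agent X 102; Agent D 100; Agent V 82; Agent Q 40; Agent B 16.
Agent X has the top bid and wins; the price is the second-highest bid, 100.
Agent X's payoff = 92 − 100 = -8. All other bidders lose, so their payoff is 0.

Agent V 0, Agent B 0, Agent D 0, Agent X -8, Agent Q 0.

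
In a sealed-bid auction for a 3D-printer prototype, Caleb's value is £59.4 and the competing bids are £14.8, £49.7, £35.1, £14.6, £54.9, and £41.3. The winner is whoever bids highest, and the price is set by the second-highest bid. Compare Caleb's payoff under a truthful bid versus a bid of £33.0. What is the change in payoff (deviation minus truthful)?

-£4.5

The highest competing bid is £54.9.
Bidding truthfully at £59.4: Caleb has the top bid, wins, and pays the second-highest bid £54.9. Payoff = £59.4 − £54.9 = £4.5.
Bidding £33.0: the top bid is £54.9 (a rival), so Caleb loses. Payoff = £0.0.
Change = £0.0 − £4.5 = -£4.5.
Deviating from a truthful bid can only lose payoff in a second-price auction — never gain.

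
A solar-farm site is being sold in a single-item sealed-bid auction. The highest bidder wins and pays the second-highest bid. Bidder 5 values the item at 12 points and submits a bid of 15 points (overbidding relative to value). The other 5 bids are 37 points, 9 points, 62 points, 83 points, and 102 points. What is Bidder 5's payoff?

Highest competing bid: 102 points.
Bidder 5's bid 15 points is not the highest, so Bidder 5 loses, pays nothing, and earns zero payoff.

The bidder's payoff: 0 points.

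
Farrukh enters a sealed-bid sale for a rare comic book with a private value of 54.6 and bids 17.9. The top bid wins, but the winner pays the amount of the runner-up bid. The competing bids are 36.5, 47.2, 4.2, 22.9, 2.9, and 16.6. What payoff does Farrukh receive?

Farrukh's payoff: 0.0.

Highest competing bid: 47.2.
Farrukh's bid 17.9 is not the highest, so Farrukh loses, pays nothing, and earns zero payoff.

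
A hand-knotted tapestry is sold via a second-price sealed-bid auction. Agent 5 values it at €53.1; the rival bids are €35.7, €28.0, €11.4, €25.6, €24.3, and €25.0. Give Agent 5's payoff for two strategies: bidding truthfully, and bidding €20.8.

The highest competing bid is €35.7.
Bidding truthfully at €53.1: Agent 5 has the top bid, wins, and pays the second-highest bid €35.7. Payoff = €53.1 − €35.7 = €17.4.
Bidding €20.8: the top bid is €35.7 (a rival), so Agent 5 loses. Payoff = €0.0.

(a) €17.4  (b) €0.0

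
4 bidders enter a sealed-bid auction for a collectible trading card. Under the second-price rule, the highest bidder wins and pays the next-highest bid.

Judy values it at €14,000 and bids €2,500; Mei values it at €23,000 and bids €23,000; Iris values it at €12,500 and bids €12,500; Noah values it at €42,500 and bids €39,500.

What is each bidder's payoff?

Payoffs: Judy €0, Mei €0, Iris €0, Noah €19,500.

Ordered from highest: Noah €39,500; Mei €23,000; Iris €12,500; Judy €2,500.
Noah has the top bid and wins; the price is the second-highest bid, €23,000.
Noah's payoff = €42,500 − €23,000 = €19,500. All other bidders lose, so their payoff is 0.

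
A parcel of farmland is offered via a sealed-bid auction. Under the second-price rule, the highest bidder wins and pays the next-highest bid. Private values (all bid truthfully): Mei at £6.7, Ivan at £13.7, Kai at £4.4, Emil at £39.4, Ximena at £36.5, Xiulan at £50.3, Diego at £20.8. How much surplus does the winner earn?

Ordered from highest: Xiulan £50.3; Emil £39.4; Ximena £36.5; Diego £20.8; Ivan £13.7; Mei £6.7; Kai £4.4.
Xiulan wins with the top bid and pays the second-highest, £39.4.
Surplus = £50.3 − £39.4 = £10.9.

Surplus = £10.9.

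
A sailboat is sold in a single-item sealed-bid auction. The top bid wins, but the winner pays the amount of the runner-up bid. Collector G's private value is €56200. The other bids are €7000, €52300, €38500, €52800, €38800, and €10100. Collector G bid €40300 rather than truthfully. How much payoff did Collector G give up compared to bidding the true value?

Payoff forgone: €3400.

The highest competing bid is €52800.
Bidding truthfully at €56200: Collector G has the top bid, wins, and pays the second-highest bid €52800. Payoff = €56200 − €52800 = €3400.
Bidding €40300: the top bid is €52800 (a rival), so Collector G loses. Payoff = €0.
Regret = truthful payoff − actual payoff = €3400 − €0 = €3400.
Deviating from a truthful bid can only lose payoff in a second-price auction — never gain.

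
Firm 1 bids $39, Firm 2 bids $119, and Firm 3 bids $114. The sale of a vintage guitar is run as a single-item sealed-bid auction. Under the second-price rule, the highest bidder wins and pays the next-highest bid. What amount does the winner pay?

The winner pays $114.

Bids in descending order: Firm 2 $119; Firm 3 $114; Firm 1 $39.
Firm 2 has the highest bid, so Firm 2 wins.
The second-highest bid is $114, so that is what Firm 2 pays.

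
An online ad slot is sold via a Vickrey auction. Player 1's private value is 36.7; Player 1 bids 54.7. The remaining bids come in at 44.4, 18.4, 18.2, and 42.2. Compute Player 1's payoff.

Highest competing bid: 44.4.
Player 1's bid 54.7 is the highest overall, so Player 1 wins and pays the second-highest bid, 44.4.
Payoff = value − price = 36.7 − 44.4 = -7.7.

-7.7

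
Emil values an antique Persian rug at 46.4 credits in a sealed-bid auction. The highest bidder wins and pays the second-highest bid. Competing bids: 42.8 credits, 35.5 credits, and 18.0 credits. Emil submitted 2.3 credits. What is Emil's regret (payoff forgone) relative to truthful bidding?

Payoff forgone: 3.6 credits.

The highest competing bid is 42.8 credits.
Bidding truthfully at 46.4 credits: Emil has the top bid, wins, and pays the second-highest bid 42.8 credits. Payoff = 46.4 credits − 42.8 credits = 3.6 credits.
Bidding 2.3 credits: the top bid is 42.8 credits (a rival), so Emil loses. Payoff = 0.0 credits.
Regret = truthful payoff − actual payoff = 3.6 credits − 0.0 credits = 3.6 credits.
This is the dominant-strategy logic: truthful bidding weakly beats any alternative.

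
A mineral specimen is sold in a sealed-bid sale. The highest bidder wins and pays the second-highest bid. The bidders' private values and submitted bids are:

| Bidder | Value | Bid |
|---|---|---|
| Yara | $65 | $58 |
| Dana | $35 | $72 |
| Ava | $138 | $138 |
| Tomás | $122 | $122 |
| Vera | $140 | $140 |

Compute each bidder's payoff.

Ordered from highest: Vera $140; Ava $138; Tomás $122; Dana $72; Yara $58.
Vera has the top bid and wins; the price is the second-highest bid, $138.
Vera's payoff = $140 − $138 = $2. All other bidders lose, so their payoff is 0.

Yara $0, Dana $0, Ava $0, Tomás $0, Vera $2.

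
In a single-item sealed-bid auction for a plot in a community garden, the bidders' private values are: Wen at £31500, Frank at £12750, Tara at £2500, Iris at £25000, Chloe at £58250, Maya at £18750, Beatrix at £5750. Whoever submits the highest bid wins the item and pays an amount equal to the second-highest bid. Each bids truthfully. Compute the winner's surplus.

Bids in descending order: Chloe £58250, then Wen £31500, then Iris £25000, then Maya £18750, then Frank £12750, then Beatrix £5750, then Tara £2500.
Chloe wins with the top bid and pays the second-highest, £31500.
Surplus = £58250 − £31500 = £26750.

Surplus = £26750.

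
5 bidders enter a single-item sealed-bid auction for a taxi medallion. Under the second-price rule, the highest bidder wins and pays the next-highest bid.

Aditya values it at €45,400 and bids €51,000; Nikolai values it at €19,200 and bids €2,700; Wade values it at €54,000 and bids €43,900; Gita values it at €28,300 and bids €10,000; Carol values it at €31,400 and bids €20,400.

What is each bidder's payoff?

Payoffs: Aditya €1,500, Nikolai €0, Wade €0, Gita €0, Carol €0.

Sorted high to low: Aditya €51,000 > Wade €43,900 > Carol €20,400 > Gita €10,000 > Nikolai €2,700.
Aditya has the top bid and wins; the price is the second-highest bid, €43,900.
Aditya's payoff = €45,400 − €43,900 = €1,500. All other bidders lose, so their payoff is 0.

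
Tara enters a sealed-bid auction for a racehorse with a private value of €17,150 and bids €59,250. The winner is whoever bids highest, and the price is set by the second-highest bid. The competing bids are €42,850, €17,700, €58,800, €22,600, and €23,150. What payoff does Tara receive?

Highest competing bid: €58,800.
Tara's bid €59,250 is the highest overall, so Tara wins and pays the second-highest bid, €58,800.
Payoff = value − price = €17,150 − €58,800 = -€41,650.
Overbidding won the item at a price above value — truthful bidding would have avoided this loss.

Payoff = -€41,650.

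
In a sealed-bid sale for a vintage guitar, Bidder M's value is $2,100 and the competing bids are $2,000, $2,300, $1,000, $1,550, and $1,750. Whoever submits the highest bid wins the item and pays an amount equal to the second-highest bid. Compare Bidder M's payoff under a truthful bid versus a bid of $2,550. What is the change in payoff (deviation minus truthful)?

-$200

The highest competing bid is $2,300.
Bidding truthfully at $2,100: the top bid is $2,300 (a rival), so Bidder M loses. Payoff = $0.
Bidding $2,550: Bidder M has the top bid, wins, and pays the second-highest bid $2,300. Payoff = $2,100 − $2,300 = -$200.
Change = -$200 − $0 = -$200.
Deviating from a truthful bid can only lose payoff in a second-price auction — never gain.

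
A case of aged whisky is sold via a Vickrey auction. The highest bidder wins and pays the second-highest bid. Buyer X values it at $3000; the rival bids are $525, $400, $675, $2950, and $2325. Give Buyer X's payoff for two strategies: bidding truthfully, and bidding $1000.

(a) $50  (b) $0

The highest competing bid is $2950.
Bidding truthfully at $3000: Buyer X has the top bid, wins, and pays the second-highest bid $2950. Payoff = $3000 − $2950 = $50.
Bidding $1000: the top bid is $2950 (a rival), so Buyer X loses. Payoff = $0.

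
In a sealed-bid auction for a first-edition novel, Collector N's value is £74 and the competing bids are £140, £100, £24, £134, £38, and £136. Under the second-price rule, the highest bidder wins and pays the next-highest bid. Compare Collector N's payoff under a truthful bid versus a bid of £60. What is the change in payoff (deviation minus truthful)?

The highest competing bid is £140.
Bidding truthfully at £74: the top bid is £140 (a rival), so Collector N loses. Payoff = £0.
Bidding £60: the top bid is £140 (a rival), so Collector N loses. Payoff = £0.
Change = £0 − £0 = £0.

Payoff change: £0.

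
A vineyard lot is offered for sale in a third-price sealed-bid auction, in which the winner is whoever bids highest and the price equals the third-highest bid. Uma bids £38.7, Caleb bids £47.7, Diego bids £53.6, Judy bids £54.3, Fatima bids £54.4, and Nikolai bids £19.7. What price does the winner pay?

The winner pays £53.6.

Ordered from highest: Fatima £54.4, then Judy £54.3, then Diego £53.6, then Caleb £47.7, then Uma £38.7, then Nikolai £19.7.
Fatima is the highest bidder, so Fatima wins.
Under the third-price rule, the price is the third-highest bid: £53.6.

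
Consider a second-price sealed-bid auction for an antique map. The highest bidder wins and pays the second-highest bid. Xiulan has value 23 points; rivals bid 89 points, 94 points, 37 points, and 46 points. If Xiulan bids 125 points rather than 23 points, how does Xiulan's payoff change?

The highest competing bid is 94 points.
Bidding truthfully at 23 points: the top bid is 94 points (a rival), so Xiulan loses. Payoff = 0 points.
Bidding 125 points: Xiulan has the top bid, wins, and pays the second-highest bid 94 points. Payoff = 23 points − 94 points = -71 points.
Change = -71 points − 0 points = -71 points.

Payoff change: -71 points.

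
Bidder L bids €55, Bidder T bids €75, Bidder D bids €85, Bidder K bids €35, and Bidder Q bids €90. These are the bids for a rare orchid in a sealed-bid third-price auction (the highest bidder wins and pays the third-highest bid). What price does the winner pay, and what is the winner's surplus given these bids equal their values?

Sorted high to low: Bidder Q €90; Bidder D €85; Bidder T €75; Bidder L €55; Bidder K €35.
Bidder Q is the highest bidder, so Bidder Q wins.
Under the third-price rule, the price is the third-highest bid: €75.
Surplus = €90 − €75 = €15.

The winner pays €75 for a surplus of €15.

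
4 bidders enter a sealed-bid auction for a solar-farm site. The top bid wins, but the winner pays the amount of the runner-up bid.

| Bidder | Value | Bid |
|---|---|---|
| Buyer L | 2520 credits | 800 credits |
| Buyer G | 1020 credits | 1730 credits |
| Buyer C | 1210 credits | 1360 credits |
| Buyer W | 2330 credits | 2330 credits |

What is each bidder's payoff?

Payoffs: Buyer L 0 credits, Buyer G 0 credits, Buyer C 0 credits, Buyer W 600 credits.

Ordered from highest: Buyer W 2330 credits, then Buyer G 1730 credits, then Buyer C 1360 credits, then Buyer L 800 credits.
Buyer W has the top bid and wins; the price is the second-highest bid, 1730 credits.
Buyer W's payoff = 2330 credits − 1730 credits = 600 credits. All other bidders lose, so their payoff is 0.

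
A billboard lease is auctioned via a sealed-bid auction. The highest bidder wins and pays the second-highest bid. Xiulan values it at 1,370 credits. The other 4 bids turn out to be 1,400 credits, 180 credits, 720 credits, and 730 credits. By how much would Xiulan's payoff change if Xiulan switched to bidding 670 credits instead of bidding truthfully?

The highest competing bid is 1,400 credits.
Bidding truthfully at 1,370 credits: the top bid is 1,400 credits (a rival), so Xiulan loses. Payoff = 0 credits.
Bidding 670 credits: the top bid is 1,400 credits (a rival), so Xiulan loses. Payoff = 0 credits.
Change = 0 credits − 0 credits = 0 credits.
The bid only affects whether you win, not the price — here both bids land on the same side of the top rival bid, so the deviation is payoff-neutral.

Change in payoff: 0 credits.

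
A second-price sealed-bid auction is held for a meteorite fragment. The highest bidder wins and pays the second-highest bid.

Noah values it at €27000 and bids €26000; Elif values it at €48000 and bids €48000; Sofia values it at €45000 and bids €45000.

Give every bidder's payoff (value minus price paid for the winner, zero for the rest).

Noah €0, Elif €3000, Sofia €0.

Bids in descending order: Elif €48000; Sofia €45000; Noah €26000.
Elif has the top bid and wins; the price is the second-highest bid, €45000.
Elif's payoff = €48000 − €45000 = €3000. All other bidders lose, so their payoff is 0.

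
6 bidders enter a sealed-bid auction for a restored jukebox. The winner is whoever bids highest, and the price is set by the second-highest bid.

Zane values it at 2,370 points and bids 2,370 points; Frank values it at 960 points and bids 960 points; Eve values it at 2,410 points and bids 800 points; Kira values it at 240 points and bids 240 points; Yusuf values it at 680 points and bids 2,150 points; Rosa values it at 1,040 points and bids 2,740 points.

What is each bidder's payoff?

Ordered from highest: Rosa 2,740 points; Zane 2,370 points; Yusuf 2,150 points; Frank 960 points; Eve 800 points; Kira 240 points.
Rosa has the top bid and wins; the price is the second-highest bid, 2,370 points.
Rosa's payoff = 1,040 points − 2,370 points = -1,330 points. All other bidders lose, so their payoff is 0.

Payoffs: Zane 0 points, Frank 0 points, Eve 0 points, Kira 0 points, Yusuf 0 points, Rosa -1,330 points.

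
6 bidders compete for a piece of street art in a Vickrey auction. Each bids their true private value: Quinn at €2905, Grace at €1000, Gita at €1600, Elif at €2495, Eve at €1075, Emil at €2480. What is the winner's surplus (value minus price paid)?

Winner's surplus: €410.

Ordered from highest: Quinn €2905, then Elif €2495, then Emil €2480, then Gita €1600, then Eve €1075, then Grace €1000.
Quinn wins with the top bid and pays the second-highest, €2495.
Surplus = €2905 − €2495 = €410.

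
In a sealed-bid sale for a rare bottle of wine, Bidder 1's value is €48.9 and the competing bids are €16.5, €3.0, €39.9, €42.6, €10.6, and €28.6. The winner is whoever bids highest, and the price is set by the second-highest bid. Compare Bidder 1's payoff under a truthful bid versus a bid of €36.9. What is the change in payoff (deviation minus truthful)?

The highest competing bid is €42.6.
Bidding truthfully at €48.9: Bidder 1 has the top bid, wins, and pays the second-highest bid €42.6. Payoff = €48.9 − €42.6 = €6.3.
Bidding €36.9: the top bid is €42.6 (a rival), so Bidder 1 loses. Payoff = €0.0.
Change = €0.0 − €6.3 = -€6.3.
Deviating from a truthful bid can only lose payoff in a second-price auction — never gain.

Payoff change: -€6.3.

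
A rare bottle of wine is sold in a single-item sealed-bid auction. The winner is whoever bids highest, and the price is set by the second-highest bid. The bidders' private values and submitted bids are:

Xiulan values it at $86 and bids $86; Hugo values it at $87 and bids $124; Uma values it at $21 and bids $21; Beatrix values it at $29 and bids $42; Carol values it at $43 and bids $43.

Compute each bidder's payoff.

Ordered from highest: Hugo $124, then Xiulan $86, then Carol $43, then Beatrix $42, then Uma $21.
Hugo has the top bid and wins; the price is the second-highest bid, $86.
Hugo's payoff = $87 − $86 = $1. All other bidders lose, so their payoff is 0.

Xiulan $0, Hugo $1, Uma $0, Beatrix $0, Carol $0.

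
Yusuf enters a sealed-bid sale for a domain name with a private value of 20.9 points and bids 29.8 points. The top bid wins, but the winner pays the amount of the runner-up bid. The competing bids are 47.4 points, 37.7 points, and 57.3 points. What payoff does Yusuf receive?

Highest competing bid: 57.3 points.
Yusuf's bid 29.8 points is not the highest, so Yusuf loses, pays nothing, and earns zero payoff.

0.0 points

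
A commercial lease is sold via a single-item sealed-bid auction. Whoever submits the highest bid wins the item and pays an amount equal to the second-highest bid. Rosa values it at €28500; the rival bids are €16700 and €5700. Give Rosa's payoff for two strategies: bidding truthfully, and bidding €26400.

(a) €11800  (b) €11800

The highest competing bid is €16700.
Bidding truthfully at €28500: Rosa has the top bid, wins, and pays the second-highest bid €16700. Payoff = €28500 − €16700 = €11800.
Bidding €26400: Rosa has the top bid, wins, and pays the second-highest bid €16700. Payoff = €28500 − €16700 = €11800.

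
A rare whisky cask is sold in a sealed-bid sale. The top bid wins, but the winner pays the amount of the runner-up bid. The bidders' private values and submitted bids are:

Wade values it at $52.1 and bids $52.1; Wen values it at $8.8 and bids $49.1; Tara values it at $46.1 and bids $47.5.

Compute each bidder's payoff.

Bids in descending order: Wade $52.1 > Wen $49.1 > Tara $47.5.
Wade has the top bid and wins; the price is the second-highest bid, $49.1.
Wade's payoff = $52.1 − $49.1 = $3.0. All other bidders lose, so their payoff is 0.

Payoffs: Wade $3.0, Wen $0.0, Tara $0.0.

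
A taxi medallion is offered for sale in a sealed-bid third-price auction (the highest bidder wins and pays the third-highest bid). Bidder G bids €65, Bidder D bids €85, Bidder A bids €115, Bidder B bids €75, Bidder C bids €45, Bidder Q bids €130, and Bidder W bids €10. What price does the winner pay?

The winner pays €85.

Ordered from highest: Bidder Q €130, then Bidder A €115, then Bidder D €85, then Bidder B €75, then Bidder G €65, then Bidder C €45, then Bidder W €10.
Bidder Q is the highest bidder, so Bidder Q wins.
Under the third-price rule, the price is the third-highest bid: €85.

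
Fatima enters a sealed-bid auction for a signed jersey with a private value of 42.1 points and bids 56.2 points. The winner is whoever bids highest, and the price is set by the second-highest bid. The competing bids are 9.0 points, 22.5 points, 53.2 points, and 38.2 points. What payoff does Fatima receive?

Payoff = -11.1 points.

Highest competing bid: 53.2 points.
Fatima's bid 56.2 points is the highest overall, so Fatima wins and pays the second-highest bid, 53.2 points.
Payoff = value − price = 42.1 points − 53.2 points = -11.1 points.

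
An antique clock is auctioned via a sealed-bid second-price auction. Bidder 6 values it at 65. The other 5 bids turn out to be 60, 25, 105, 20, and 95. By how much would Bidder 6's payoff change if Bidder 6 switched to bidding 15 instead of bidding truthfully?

Change in payoff: 0.

The highest competing bid is 105.
Bidding truthfully at 65: the top bid is 105 (a rival), so Bidder 6 loses. Payoff = 0.
Bidding 15: the top bid is 105 (a rival), so Bidder 6 loses. Payoff = 0.
Change = 0 − 0 = 0.
The bid only affects whether you win, not the price — here both bids land on the same side of the top rival bid, so the deviation is payoff-neutral.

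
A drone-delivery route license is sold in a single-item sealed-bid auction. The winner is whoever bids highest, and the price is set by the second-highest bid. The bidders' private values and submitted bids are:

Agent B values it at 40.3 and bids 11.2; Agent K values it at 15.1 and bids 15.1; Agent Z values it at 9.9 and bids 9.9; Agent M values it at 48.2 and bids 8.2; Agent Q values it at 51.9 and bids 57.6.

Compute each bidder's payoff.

Payoffs: Agent B 0.0, Agent K 0.0, Agent Z 0.0, Agent M 0.0, Agent Q 36.8.

Ranking the bids: Agent Q 57.6 > Agent K 15.1 > Agent B 11.2 > Agent Z 9.9 > Agent M 8.2.
Agent Q has the top bid and wins; the price is the second-highest bid, 15.1.
Agent Q's payoff = 51.9 − 15.1 = 36.8. All other bidders lose, so their payoff is 0.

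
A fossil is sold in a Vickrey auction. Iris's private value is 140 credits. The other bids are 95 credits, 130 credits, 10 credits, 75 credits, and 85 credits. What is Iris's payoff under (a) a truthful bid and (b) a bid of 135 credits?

The highest competing bid is 130 credits.
Bidding truthfully at 140 credits: Iris has the top bid, wins, and pays the second-highest bid 130 credits. Payoff = 140 credits − 130 credits = 10 credits.
Bidding 135 credits: Iris has the top bid, wins, and pays the second-highest bid 130 credits. Payoff = 140 credits − 130 credits = 10 credits.
The bid only affects whether you win, not the price — here both bids land on the same side of the top rival bid, so the deviation is payoff-neutral.

Truthful: 10 credits; alternative: 10 credits.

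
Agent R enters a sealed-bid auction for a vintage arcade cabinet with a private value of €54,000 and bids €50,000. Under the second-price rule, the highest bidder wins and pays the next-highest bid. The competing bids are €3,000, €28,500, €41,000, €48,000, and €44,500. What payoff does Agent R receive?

€6,000

Highest competing bid: €48,000.
Agent R's bid €50,000 is the highest overall, so Agent R wins and pays the second-highest bid, €48,000.
Payoff = value − price = €54,000 − €48,000 = €6,000.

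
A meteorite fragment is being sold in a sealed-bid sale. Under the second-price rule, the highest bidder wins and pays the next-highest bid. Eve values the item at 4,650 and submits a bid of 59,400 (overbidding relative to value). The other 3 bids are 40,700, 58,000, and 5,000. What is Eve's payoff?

Highest competing bid: 58,000.
Eve's bid 59,400 is the highest overall, so Eve wins and pays the second-highest bid, 58,000.
Payoff = value − price = 4,650 − 58,000 = -53,350.
Overbidding won the item at a price above value — truthful bidding would have avoided this loss.

Eve's payoff: -53,350.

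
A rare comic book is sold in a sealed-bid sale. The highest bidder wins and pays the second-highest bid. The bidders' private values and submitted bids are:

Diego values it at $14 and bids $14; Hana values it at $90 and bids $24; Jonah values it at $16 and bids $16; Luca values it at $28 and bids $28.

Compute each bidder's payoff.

Bids in descending order: Luca $28; Hana $24; Jonah $16; Diego $14.
Luca has the top bid and wins; the price is the second-highest bid, $24.
Luca's payoff = $28 − $24 = $4. All other bidders lose, so their payoff is 0.

Payoffs: Diego $0, Hana $0, Jonah $0, Luca $4.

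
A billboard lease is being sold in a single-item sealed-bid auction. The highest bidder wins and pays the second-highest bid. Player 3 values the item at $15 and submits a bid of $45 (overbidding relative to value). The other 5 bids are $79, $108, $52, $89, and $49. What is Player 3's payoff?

Highest competing bid: $108.
Player 3's bid $45 is not the highest, so Player 3 loses, pays nothing, and earns zero payoff.

Payoff = $0.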